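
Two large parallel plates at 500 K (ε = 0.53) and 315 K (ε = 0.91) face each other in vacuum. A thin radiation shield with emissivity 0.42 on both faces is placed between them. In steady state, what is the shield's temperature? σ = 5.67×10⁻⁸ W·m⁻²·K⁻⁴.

In steady state the net flux on the hot side equals that on the cold side.
σ(T₁⁴−T_s⁴)/D₁ = σ(T_s⁴−T₂⁴)/D₂, with D₁ = 1/ε₁+1/ε_s−1 = 3.268, D₂ = 1/ε_s+1/ε₂−1 = 2.480.
Solve for T_s⁴: T_s⁴ = (D₂·T₁⁴ + D₁·T₂⁴)/(D₁+D₂) = 3.256×10¹⁰ K⁴.

T_s ≈ 425 K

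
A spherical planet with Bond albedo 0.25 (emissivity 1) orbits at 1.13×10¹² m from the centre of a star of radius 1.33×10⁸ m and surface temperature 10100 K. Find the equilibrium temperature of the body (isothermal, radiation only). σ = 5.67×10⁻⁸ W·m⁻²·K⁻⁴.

The star's surface emits σT_*⁴; at distance d the flux is S = σT_*⁴(R_*/d)².
S = 5.67×10⁻⁸·(10100)⁴·(1.33×10⁸/1.13×10¹²)² = 8.174 W/m².
For an isothermal sphere T⁴ = (1−a)S/(4σ) = 2.703×10⁷ K⁴.

T ≈ 72.1 K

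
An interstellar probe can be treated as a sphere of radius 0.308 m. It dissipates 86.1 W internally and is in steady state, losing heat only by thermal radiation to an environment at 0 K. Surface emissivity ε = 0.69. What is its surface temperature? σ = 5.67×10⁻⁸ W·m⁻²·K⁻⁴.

Steady state: internal power = radiated power, P = εσA T⁴.
Radiating area A = 4πr² = 1.192 m².
T⁴ = P/(εσA) = 86.1/(0.69·5.67×10⁻⁸·1.192) = 1.846×10⁹ K⁴.
T = (1.846×10⁹)^(1/4).

T ≈ 207 K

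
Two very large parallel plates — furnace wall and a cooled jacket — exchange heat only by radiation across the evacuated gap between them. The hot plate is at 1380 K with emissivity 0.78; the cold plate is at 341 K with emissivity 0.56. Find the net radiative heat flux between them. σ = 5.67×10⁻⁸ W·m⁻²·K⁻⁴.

For two infinite grey parallel plates, q = σ(T₁⁴ − T₂⁴)/(1/ε₁ + 1/ε₂ − 1).
T₁⁴ − T₂⁴ = 3.627×10¹² − 1.352×10¹⁰ = 3.613×10¹² K⁴.
1/ε₁ + 1/ε₂ − 1 = 1.282 + 1.786 − 1 = 2.068.
q = 5.67×10⁻⁸ × 3.613×10¹² / 2.068.

q ≈ 99100 W/m²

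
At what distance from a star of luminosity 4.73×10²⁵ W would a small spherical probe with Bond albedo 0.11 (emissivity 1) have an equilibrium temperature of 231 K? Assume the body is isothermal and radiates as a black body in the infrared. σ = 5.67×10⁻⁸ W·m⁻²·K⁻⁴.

d ≈ 7.20×10¹⁰ m

For an isothermal black-emitting sphere, (1−a)S·πr² = σ·4πr²·T⁴ ⇒ S = 4σT⁴/(1−a).
S = 4·5.67×10⁻⁸·(231)⁴/0.890 = 725.6 W/m².
Flux falls as S = L/(4πd²), so d = √(L/(4πS)) = √(4.73×10²⁵/(4π·725.6)).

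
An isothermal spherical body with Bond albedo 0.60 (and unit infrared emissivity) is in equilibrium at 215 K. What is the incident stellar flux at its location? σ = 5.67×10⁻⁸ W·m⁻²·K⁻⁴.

(1−a)S·πr² = σ·4πr²·T⁴ ⇒ S = 4σT⁴/(1−a).
S = 4·5.67×10⁻⁸·2.137×10⁹/0.400.

S ≈ 1210 W/m²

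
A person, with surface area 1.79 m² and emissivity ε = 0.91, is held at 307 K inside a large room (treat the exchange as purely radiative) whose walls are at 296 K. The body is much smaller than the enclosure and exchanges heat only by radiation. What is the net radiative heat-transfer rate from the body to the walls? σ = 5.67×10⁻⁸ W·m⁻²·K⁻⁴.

For a small grey body in a large enclosure: P_net = εσA(T_body⁴ − T_wall⁴).
A = 1.79 m²; T_body⁴ − T_wall⁴ = 8.883×10⁹ − 7.677×10⁹ = 1.206×10⁹ K⁴.
|P_net| = 0.91·5.67×10⁻⁸·1.790·1.206×10⁹.

P_net ≈ 111 W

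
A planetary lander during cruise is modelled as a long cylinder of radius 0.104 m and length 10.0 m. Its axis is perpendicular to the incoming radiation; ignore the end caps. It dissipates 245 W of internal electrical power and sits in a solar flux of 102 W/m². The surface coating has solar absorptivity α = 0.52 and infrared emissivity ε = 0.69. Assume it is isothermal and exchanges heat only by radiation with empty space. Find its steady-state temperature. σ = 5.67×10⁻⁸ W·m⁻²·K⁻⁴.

At steady state, absorbed solar power + internal power = radiated power.
Absorbed: α·S·A_cross = 0.52·102·2.080 = 110.3 W (cross-section 2rL).
Total input = 110.3 + 245 = 355.3 W.
Radiated: εσ·A_surf·T⁴ with A_surf = 2πrL = 6.535 m².
T⁴ = 355.3/(0.69·5.67×10⁻⁸·6.535) = 1.390×10⁹ K⁴.

T ≈ 193 K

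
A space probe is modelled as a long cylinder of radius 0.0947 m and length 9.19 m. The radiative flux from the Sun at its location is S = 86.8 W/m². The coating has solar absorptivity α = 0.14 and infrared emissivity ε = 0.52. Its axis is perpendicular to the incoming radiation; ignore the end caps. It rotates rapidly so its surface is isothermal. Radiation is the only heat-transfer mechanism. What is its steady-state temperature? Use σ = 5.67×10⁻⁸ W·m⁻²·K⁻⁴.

At equilibrium, absorbed power = emitted power.
Absorbing cross-section = 2rL = 1.741 m²; emitting surface = 2πrL = 5.468 m² (ratio π).
αS·A_cross = εσ·A_surf·T⁴  ⇒  T⁴ = αS/(ε·πσ).
T⁴ = 0.140·86.8/(0.52·π·5.67×10⁻⁸) = 1.312×10⁸ K⁴.
T = (1.312×10⁸)^(1/4).

T ≈ 107 K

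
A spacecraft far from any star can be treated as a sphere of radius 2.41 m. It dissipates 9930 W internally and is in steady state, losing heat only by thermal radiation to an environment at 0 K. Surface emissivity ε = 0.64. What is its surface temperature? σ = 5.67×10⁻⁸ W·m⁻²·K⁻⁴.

Steady state: internal power = radiated power, P = εσA T⁴.
Radiating area A = 4πr² = 72.99 m².
T⁴ = P/(εσA) = 9930/(0.64·5.67×10⁻⁸·72.99) = 3.749×10⁹ K⁴.
T = (3.749×10⁹)^(1/4).

T ≈ 247 K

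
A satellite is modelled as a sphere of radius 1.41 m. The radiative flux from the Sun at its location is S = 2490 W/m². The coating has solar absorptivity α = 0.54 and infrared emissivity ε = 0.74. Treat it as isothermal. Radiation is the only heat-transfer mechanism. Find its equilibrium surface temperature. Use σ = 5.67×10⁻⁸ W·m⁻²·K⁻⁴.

At equilibrium, absorbed power = emitted power.
Absorbing cross-section = πr² = 6.246 m²; emitting surface = 4πr² = 24.98 m² (ratio 4).
αS·A_cross = εσ·A_surf·T⁴  ⇒  T⁴ = αS/(ε·4σ).
T⁴ = 0.540·2490/(0.74·4·5.67×10⁻⁸) = 8.012×10⁹ K⁴.
T = (8.012×10⁹)^(1/4).

T ≈ 299 K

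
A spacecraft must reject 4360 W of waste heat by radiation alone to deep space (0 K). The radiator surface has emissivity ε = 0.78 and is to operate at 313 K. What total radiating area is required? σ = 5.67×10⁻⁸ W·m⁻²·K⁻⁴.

P = εσA T⁴ ⇒ A = P/(εσT⁴).
T⁴ = 9.598×10⁹ K⁴.
A = 4360/(0.78 × 5.67×10⁻⁸ × 9.598×10⁹).

A ≈ 10.3 m²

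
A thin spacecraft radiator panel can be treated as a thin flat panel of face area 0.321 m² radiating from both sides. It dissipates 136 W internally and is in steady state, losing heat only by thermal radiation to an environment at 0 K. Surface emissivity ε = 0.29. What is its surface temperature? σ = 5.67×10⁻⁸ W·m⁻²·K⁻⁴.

T ≈ 337 K

Steady state: internal power = radiated power, P = εσA T⁴.
Radiating area A = 2·0.321 = 0.6420 m².
T⁴ = P/(εσA) = 136/(0.29·5.67×10⁻⁸·0.6420) = 1.288×10¹⁰ K⁴.
T = (1.288×10¹⁰)^(1/4).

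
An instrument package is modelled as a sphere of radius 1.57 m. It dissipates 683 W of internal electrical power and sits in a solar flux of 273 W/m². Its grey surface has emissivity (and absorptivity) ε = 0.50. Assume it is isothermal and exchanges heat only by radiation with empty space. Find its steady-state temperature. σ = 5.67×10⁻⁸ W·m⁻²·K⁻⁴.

At steady state, absorbed solar power + internal power = radiated power.
Absorbed: α·S·A_cross = 0.50·273·7.744 = 1057 W (cross-section πr²).
Total input = 1057 + 683 = 1740 W.
Radiated: εσ·A_surf·T⁴ with A_surf = 4πr² = 30.97 m².
T⁴ = 1740/(0.50·5.67×10⁻⁸·30.97) = 1.981×10⁹ K⁴.

T ≈ 211 K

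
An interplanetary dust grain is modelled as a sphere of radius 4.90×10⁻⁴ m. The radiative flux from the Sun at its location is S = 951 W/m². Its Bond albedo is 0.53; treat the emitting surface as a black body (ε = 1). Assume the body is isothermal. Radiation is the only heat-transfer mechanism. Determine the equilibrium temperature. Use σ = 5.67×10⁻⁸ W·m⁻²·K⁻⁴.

T ≈ 211 K

At equilibrium, absorbed power = emitted power.
Absorbing cross-section = πr² = 7.543×10⁻⁷ m²; emitting surface = 4πr² = 3.017×10⁻⁶ m² (ratio 4).
(1−a)S·A_cross = εσ·A_surf·T⁴  ⇒  T⁴ = (1−a)S/(4σ).
T⁴ = 0.470·951/(4·5.67×10⁻⁸) = 1.971×10⁹ K⁴.
T = (1.971×10⁹)^(1/4).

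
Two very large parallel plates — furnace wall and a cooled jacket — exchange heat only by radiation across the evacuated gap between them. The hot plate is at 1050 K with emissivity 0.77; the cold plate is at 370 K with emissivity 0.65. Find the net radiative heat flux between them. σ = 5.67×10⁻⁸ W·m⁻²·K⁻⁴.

For two infinite grey parallel plates, q = σ(T₁⁴ − T₂⁴)/(1/ε₁ + 1/ε₂ − 1).
T₁⁴ − T₂⁴ = 1.216×10¹² − 1.874×10¹⁰ = 1.197×10¹² K⁴.
1/ε₁ + 1/ε₂ − 1 = 1.299 + 1.538 − 1 = 1.837.
q = 5.67×10⁻⁸ × 1.197×10¹² / 1.837.

q ≈ 36900 W/m²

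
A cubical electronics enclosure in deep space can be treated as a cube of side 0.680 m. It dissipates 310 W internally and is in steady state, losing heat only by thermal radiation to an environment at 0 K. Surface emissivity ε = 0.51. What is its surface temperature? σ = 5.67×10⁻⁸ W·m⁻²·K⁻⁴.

T ≈ 249 K

Steady state: internal power = radiated power, P = εσA T⁴.
Radiating area A = 6L² = 2.774 m².
T⁴ = P/(εσA) = 310/(0.51·5.67×10⁻⁸·2.774) = 3.864×10⁹ K⁴.
T = (3.864×10⁹)^(1/4).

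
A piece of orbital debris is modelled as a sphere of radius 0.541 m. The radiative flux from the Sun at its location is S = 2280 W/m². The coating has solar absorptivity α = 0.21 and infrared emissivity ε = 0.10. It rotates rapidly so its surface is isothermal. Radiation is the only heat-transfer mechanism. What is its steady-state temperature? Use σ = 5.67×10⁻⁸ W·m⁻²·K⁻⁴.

At equilibrium, absorbed power = emitted power.
Absorbing cross-section = πr² = 0.9195 m²; emitting surface = 4πr² = 3.678 m² (ratio 4).
αS·A_cross = εσ·A_surf·T⁴  ⇒  T⁴ = αS/(ε·4σ).
T⁴ = 0.210·2280/(0.10·4·5.67×10⁻⁸) = 2.111×10¹⁰ K⁴.
T = (2.111×10¹⁰)^(1/4).

T ≈ 381 K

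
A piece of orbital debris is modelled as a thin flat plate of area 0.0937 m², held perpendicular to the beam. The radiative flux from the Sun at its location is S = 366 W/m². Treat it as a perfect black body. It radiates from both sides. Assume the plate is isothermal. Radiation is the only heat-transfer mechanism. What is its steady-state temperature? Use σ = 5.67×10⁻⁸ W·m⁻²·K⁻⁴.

T ≈ 238 K

At equilibrium, absorbed power = emitted power.
Absorbing cross-section = A = 0.09370 m²; emitting surface = 2A = 0.1874 m² (ratio 2).
S·A_cross = εσ·A_surf·T⁴  ⇒  T⁴ = S/(2σ).
T⁴ = 1.00·366/(2·5.67×10⁻⁸) = 3.228×10⁹ K⁴.
T = (3.228×10⁹)^(1/4).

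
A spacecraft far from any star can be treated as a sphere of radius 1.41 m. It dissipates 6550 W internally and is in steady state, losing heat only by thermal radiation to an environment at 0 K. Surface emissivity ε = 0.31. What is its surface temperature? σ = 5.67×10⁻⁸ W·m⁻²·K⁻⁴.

T ≈ 349 K

Steady state: internal power = radiated power, P = εσA T⁴.
Radiating area A = 4πr² = 24.98 m².
T⁴ = P/(εσA) = 6550/(0.31·5.67×10⁻⁸·24.98) = 1.492×10¹⁰ K⁴.
T = (1.492×10¹⁰)^(1/4).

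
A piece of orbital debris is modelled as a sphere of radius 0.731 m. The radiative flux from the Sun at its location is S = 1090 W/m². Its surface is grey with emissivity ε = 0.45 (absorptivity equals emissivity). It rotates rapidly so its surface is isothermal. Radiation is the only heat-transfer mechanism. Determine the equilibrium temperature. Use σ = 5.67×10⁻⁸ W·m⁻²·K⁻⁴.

T ≈ 263 K

At equilibrium, absorbed power = emitted power.
Absorbing cross-section = πr² = 1.679 m²; emitting surface = 4πr² = 6.715 m² (ratio 4).
εS·A_cross = εσ·A_surf·T⁴  ⇒  T⁴ = S/(4σ)   (ε cancels).
T⁴ = 1090/(4·5.67×10⁻⁸) = 4.806×10⁹ K⁴.
T = (4.806×10⁹)^(1/4).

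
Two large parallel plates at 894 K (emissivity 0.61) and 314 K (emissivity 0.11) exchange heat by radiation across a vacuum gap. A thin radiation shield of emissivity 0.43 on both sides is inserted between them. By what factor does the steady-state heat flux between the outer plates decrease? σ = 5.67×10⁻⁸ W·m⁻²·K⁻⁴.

Without shield: q₀ = σΔ(T⁴)/(1/ε₁+1/ε₂−1) with denominator 9.730.
With shield the two gaps are in series; the resistances add: (1/ε₁+1/ε_s−1)+(1/ε_s+1/ε₂−1) = 2.965+10.42 = 13.38.
Heat-flux ratio q₀/q = 13.38/9.730.

factor ≈ 1.38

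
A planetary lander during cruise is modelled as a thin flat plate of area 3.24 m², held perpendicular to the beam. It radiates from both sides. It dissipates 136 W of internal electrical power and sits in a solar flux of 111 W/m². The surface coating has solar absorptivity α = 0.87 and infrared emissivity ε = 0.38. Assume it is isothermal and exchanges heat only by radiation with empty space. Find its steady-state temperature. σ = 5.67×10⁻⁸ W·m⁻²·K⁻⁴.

At steady state, absorbed solar power + internal power = radiated power.
Absorbed: α·S·A_cross = 0.87·111·3.240 = 312.9 W (cross-section A).
Total input = 312.9 + 136 = 448.9 W.
Radiated: εσ·A_surf·T⁴ with A_surf = 2A = 6.480 m².
T⁴ = 448.9/(0.38·5.67×10⁻⁸·6.480) = 3.215×10⁹ K⁴.

T ≈ 238 K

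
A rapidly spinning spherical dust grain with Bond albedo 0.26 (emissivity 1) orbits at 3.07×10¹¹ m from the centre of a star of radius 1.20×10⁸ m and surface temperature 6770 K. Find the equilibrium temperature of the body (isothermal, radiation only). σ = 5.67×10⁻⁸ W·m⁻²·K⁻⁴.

T ≈ 87.8 K

The star's surface emits σT_*⁴; at distance d the flux is S = σT_*⁴(R_*/d)².
S = 5.67×10⁻⁸·(6770)⁴·(1.20×10⁸/3.07×10¹¹)² = 18.20 W/m².
For an isothermal sphere T⁴ = (1−a)S/(4σ) = 5.938×10⁷ K⁴.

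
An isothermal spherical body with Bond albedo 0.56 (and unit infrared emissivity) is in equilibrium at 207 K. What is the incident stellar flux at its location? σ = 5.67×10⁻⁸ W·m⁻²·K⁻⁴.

(1−a)S·πr² = σ·4πr²·T⁴ ⇒ S = 4σT⁴/(1−a).
S = 4·5.67×10⁻⁸·1.836×10⁹/0.440.

S ≈ 946 W/m²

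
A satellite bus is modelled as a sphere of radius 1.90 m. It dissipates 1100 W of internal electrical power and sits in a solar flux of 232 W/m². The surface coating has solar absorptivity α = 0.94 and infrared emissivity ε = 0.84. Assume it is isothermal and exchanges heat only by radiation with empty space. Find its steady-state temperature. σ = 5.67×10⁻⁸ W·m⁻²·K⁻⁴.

T ≈ 202 K

At steady state, absorbed solar power + internal power = radiated power.
Absorbed: α·S·A_cross = 0.94·232·11.34 = 2473 W (cross-section πr²).
Total input = 2473 + 1100 = 3573 W.
Radiated: εσ·A_surf·T⁴ with A_surf = 4πr² = 45.36 m².
T⁴ = 3573/(0.84·5.67×10⁻⁸·45.36) = 1.654×10⁹ K⁴.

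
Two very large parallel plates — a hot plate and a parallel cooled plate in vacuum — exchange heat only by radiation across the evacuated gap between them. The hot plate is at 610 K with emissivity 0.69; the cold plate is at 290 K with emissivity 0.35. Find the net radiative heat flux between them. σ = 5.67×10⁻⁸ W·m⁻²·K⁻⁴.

For two infinite grey parallel plates, q = σ(T₁⁴ − T₂⁴)/(1/ε₁ + 1/ε₂ − 1).
T₁⁴ − T₂⁴ = 1.385×10¹¹ − 7.073×10⁹ = 1.314×10¹¹ K⁴.
1/ε₁ + 1/ε₂ − 1 = 1.449 + 2.857 − 1 = 3.306.
q = 5.67×10⁻⁸ × 1.314×10¹¹ / 3.306.

q ≈ 2250 W/m²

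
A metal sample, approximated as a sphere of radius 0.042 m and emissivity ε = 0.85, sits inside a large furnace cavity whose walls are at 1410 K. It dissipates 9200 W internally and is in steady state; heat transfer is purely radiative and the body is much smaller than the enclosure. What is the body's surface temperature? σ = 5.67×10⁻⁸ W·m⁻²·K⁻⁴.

T ≈ 1880 K

For a small grey body in a large enclosure, net radiated power = εσA(T⁴ − T_w⁴).
Steady state: P = εσA(T⁴ − T_w⁴) with A = 4πr² = 0.02217 m².
T⁴ = P/(εσA) + T_w⁴ = 9200/(0.85·5.67×10⁻⁸·0.02217) + (1410)⁴
    = 8.611×10¹² + 3.953×10¹² = 1.256×10¹³ K⁴.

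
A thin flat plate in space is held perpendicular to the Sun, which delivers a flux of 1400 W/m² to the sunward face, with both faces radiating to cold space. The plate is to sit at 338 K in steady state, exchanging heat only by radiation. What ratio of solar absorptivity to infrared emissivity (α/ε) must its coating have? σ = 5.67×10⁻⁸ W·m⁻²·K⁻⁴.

Balance: αS·A = εσ·2A·T⁴ ⇒ α/ε = 2σT⁴/S.
α/ε = 2·5.67×10⁻⁸·(338)⁴/1400 = 2·5.67×10⁻⁸·1.305×10¹⁰/1400.

α/ε ≈ 1.06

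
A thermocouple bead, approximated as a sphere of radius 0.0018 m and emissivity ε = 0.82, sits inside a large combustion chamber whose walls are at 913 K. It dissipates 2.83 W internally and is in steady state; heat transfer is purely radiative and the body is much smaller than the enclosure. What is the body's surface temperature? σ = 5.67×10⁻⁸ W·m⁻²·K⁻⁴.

For a small grey body in a large enclosure, net radiated power = εσA(T⁴ − T_w⁴).
Steady state: P = εσA(T⁴ − T_w⁴) with A = 4πr² = 4.072×10⁻⁵ m².
T⁴ = P/(εσA) + T_w⁴ = 2.83/(0.82·5.67×10⁻⁸·4.072×10⁻⁵) + (913)⁴
    = 1.495×10¹² + 6.948×10¹¹ = 2.190×10¹² K⁴.

T ≈ 1220 K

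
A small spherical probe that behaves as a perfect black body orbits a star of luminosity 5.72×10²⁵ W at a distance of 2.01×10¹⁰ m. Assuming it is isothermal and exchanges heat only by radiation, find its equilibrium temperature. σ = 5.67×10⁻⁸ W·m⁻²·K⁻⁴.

First find the stellar flux at distance d: S = L/(4πd²) = 5.72×10²⁵/(4π·(2.01×10¹⁰)²) = 11270 W/m².
For an isothermal sphere, absorbed (1−a)S·πr² = emitted σ·4πr²·T⁴, so T⁴ = (1−a)S/(4σ).
T⁴ = 1.00·11270/(4·5.67×10⁻⁸) = 4.968×10¹⁰ K⁴.

T ≈ 472 K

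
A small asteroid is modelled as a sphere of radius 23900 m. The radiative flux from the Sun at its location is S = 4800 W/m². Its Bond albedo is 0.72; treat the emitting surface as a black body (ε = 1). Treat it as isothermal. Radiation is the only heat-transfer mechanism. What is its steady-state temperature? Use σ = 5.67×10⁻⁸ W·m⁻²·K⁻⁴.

At equilibrium, absorbed power = emitted power.
Absorbing cross-section = πr² = 1.795×10⁹ m²; emitting surface = 4πr² = 7.178×10⁹ m² (ratio 4).
(1−a)S·A_cross = εσ·A_surf·T⁴  ⇒  T⁴ = (1−a)S/(4σ).
T⁴ = 0.280·4800/(4·5.67×10⁻⁸) = 5.926×10⁹ K⁴.
T = (5.926×10⁹)^(1/4).

T ≈ 277 K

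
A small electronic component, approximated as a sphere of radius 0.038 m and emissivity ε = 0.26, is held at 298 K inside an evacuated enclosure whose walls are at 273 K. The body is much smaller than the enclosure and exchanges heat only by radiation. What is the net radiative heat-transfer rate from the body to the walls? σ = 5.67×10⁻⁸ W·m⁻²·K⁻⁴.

For a small grey body in a large enclosure: P_net = εσA(T_body⁴ − T_wall⁴).
A = 4πr² = 0.01815 m²; T_body⁴ − T_wall⁴ = 7.886×10⁹ − 5.555×10⁹ = 2.332×10⁹ K⁴.
|P_net| = 0.26·5.67×10⁻⁸·0.01815·2.332×10⁹.

P_net ≈ 0.624 W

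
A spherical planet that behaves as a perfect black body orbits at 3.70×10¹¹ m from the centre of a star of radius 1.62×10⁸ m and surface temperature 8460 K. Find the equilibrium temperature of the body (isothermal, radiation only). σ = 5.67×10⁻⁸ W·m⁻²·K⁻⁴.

The star's surface emits σT_*⁴; at distance d the flux is S = σT_*⁴(R_*/d)².
S = 5.67×10⁻⁸·(8460)⁴·(1.62×10⁸/3.70×10¹¹)² = 55.68 W/m².
For an isothermal sphere T⁴ = (1−a)S/(4σ) = 2.455×10⁸ K⁴.

T ≈ 125 K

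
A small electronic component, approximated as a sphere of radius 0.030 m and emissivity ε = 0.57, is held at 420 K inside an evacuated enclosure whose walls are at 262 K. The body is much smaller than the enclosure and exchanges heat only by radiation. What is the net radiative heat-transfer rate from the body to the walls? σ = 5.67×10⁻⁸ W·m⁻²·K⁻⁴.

For a small grey body in a large enclosure: P_net = εσA(T_body⁴ − T_wall⁴).
A = 4πr² = 0.01131 m²; T_body⁴ − T_wall⁴ = 3.112×10¹⁰ − 4.712×10⁹ = 2.640×10¹⁰ K⁴.
|P_net| = 0.57·5.67×10⁻⁸·0.01131·2.640×10¹⁰.

P_net ≈ 9.65 W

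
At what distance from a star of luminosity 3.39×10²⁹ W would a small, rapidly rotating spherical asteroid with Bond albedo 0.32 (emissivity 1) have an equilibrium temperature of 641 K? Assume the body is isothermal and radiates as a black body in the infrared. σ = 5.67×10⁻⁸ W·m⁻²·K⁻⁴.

d ≈ 6.92×10¹¹ m

For an isothermal black-emitting sphere, (1−a)S·πr² = σ·4πr²·T⁴ ⇒ S = 4σT⁴/(1−a).
S = 4·5.67×10⁻⁸·(641)⁴/0.680 = 56310 W/m².
Flux falls as S = L/(4πd²), so d = √(L/(4πS)) = √(3.39×10²⁹/(4π·56310)).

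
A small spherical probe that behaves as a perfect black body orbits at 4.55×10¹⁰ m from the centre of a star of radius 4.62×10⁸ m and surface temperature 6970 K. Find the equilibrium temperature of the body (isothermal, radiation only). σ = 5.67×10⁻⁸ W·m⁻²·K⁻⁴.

T ≈ 497 K

The star's surface emits σT_*⁴; at distance d the flux is S = σT_*⁴(R_*/d)².
S = 5.67×10⁻⁸·(6970)⁴·(4.62×10⁸/4.55×10¹⁰)² = 13800 W/m².
For an isothermal sphere T⁴ = (1−a)S/(4σ) = 6.083×10¹⁰ K⁴.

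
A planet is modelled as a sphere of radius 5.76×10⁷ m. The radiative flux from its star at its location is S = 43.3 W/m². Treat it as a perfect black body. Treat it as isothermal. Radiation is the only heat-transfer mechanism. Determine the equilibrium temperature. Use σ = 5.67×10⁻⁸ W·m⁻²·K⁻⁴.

T ≈ 118 K

At equilibrium, absorbed power = emitted power.
Absorbing cross-section = πr² = 1.042×10¹⁶ m²; emitting surface = 4πr² = 4.169×10¹⁶ m² (ratio 4).
S·A_cross = εσ·A_surf·T⁴  ⇒  T⁴ = S/(4σ).
T⁴ = 1.00·43.3/(4·5.67×10⁻⁸) = 1.909×10⁸ K⁴.
T = (1.909×10⁸)^(1/4).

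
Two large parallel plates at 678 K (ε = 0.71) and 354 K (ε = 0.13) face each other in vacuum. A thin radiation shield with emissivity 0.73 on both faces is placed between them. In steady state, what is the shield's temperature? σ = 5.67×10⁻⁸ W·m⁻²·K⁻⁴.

T_s ≈ 648 K

In steady state the net flux on the hot side equals that on the cold side.
σ(T₁⁴−T_s⁴)/D₁ = σ(T_s⁴−T₂⁴)/D₂, with D₁ = 1/ε₁+1/ε_s−1 = 1.778, D₂ = 1/ε_s+1/ε₂−1 = 8.062.
Solve for T_s⁴: T_s⁴ = (D₂·T₁⁴ + D₁·T₂⁴)/(D₁+D₂) = 1.760×10¹¹ K⁴.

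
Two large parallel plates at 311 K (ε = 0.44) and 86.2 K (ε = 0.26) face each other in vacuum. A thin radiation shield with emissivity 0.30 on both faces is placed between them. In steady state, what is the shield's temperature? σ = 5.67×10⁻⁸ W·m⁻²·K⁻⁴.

In steady state the net flux on the hot side equals that on the cold side.
σ(T₁⁴−T_s⁴)/D₁ = σ(T_s⁴−T₂⁴)/D₂, with D₁ = 1/ε₁+1/ε_s−1 = 4.606, D₂ = 1/ε_s+1/ε₂−1 = 6.179.
Solve for T_s⁴: T_s⁴ = (D₂·T₁⁴ + D₁·T₂⁴)/(D₁+D₂) = 5.383×10⁹ K⁴.

T_s ≈ 271 K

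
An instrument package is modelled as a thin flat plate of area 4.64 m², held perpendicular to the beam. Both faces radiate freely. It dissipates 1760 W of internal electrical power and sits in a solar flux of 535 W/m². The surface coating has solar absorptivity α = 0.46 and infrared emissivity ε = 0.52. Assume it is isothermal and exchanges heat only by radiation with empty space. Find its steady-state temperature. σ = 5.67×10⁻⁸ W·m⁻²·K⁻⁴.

At steady state, absorbed solar power + internal power = radiated power.
Absorbed: α·S·A_cross = 0.46·535·4.640 = 1142 W (cross-section A).
Total input = 1142 + 1760 = 2902 W.
Radiated: εσ·A_surf·T⁴ with A_surf = 2A = 9.280 m².
T⁴ = 2902/(0.52·5.67×10⁻⁸·9.280) = 1.061×10¹⁰ K⁴.

T ≈ 321 K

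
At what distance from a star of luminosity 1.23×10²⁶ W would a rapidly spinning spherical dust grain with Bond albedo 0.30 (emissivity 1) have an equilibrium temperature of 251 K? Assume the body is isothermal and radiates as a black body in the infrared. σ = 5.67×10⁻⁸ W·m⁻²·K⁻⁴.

d ≈ 8.72×10¹⁰ m

For an isothermal black-emitting sphere, (1−a)S·πr² = σ·4πr²·T⁴ ⇒ S = 4σT⁴/(1−a).
S = 4·5.67×10⁻⁸·(251)⁴/0.700 = 1286 W/m².
Flux falls as S = L/(4πd²), so d = √(L/(4πS)) = √(1.23×10²⁶/(4π·1286)).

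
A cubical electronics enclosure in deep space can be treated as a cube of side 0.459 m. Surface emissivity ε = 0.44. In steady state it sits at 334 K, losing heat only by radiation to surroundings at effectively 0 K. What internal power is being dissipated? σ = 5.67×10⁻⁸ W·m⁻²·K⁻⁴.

Steady state: P = εσA T⁴.
A = 6L² = 1.264 m²; T⁴ = (334)⁴ = 1.244×10¹⁰ K⁴.
P = 0.44 × 5.67×10⁻⁸ × 1.264 × 1.244×10¹⁰.

P ≈ 392 W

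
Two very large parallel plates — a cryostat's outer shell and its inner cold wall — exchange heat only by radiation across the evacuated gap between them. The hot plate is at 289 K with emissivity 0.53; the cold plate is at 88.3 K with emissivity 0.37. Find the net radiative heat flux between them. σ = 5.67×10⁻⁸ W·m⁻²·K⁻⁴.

For two infinite grey parallel plates, q = σ(T₁⁴ − T₂⁴)/(1/ε₁ + 1/ε₂ − 1).
T₁⁴ − T₂⁴ = 6.976×10⁹ − 6.079×10⁷ = 6.915×10⁹ K⁴.
1/ε₁ + 1/ε₂ − 1 = 1.887 + 2.703 − 1 = 3.589.
q = 5.67×10⁻⁸ × 6.915×10⁹ / 3.589.

q ≈ 109 W/m²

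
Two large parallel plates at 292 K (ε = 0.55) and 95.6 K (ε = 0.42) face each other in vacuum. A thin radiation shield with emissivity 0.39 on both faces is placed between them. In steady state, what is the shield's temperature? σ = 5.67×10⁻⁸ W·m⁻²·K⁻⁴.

In steady state the net flux on the hot side equals that on the cold side.
σ(T₁⁴−T_s⁴)/D₁ = σ(T_s⁴−T₂⁴)/D₂, with D₁ = 1/ε₁+1/ε_s−1 = 3.382, D₂ = 1/ε_s+1/ε₂−1 = 3.945.
Solve for T_s⁴: T_s⁴ = (D₂·T₁⁴ + D₁·T₂⁴)/(D₁+D₂) = 3.953×10⁹ K⁴.

T_s ≈ 251 K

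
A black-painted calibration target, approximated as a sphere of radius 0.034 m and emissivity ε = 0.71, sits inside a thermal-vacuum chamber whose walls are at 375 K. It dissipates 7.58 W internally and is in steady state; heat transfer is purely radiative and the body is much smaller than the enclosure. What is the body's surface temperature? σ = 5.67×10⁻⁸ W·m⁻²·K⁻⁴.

For a small grey body in a large enclosure, net radiated power = εσA(T⁴ − T_w⁴).
Steady state: P = εσA(T⁴ − T_w⁴) with A = 4πr² = 0.01453 m².
T⁴ = P/(εσA) + T_w⁴ = 7.58/(0.71·5.67×10⁻⁸·0.01453) + (375)⁴
    = 1.296×10¹⁰ + 1.978×10¹⁰ = 3.274×10¹⁰ K⁴.

T ≈ 425 K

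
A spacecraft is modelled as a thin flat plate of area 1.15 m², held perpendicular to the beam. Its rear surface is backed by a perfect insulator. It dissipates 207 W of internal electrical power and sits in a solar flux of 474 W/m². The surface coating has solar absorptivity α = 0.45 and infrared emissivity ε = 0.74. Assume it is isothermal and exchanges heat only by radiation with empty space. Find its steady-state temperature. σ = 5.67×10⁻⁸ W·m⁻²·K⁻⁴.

T ≈ 311 K

At steady state, absorbed solar power + internal power = radiated power.
Absorbed: α·S·A_cross = 0.45·474·1.150 = 245.3 W (cross-section A).
Total input = 245.3 + 207 = 452.3 W.
Radiated: εσ·A_surf·T⁴ with A_surf = A = 1.150 m².
T⁴ = 452.3/(0.74·5.67×10⁻⁸·1.150) = 9.374×10⁹ K⁴.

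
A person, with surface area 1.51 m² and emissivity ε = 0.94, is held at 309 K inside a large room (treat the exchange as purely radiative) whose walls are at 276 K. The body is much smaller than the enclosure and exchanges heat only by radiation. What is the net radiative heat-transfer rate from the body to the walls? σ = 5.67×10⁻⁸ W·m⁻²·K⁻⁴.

For a small grey body in a large enclosure: P_net = εσA(T_body⁴ − T_wall⁴).
A = 1.51 m²; T_body⁴ − T_wall⁴ = 9.117×10⁹ − 5.803×10⁹ = 3.314×10⁹ K⁴.
|P_net| = 0.94·5.67×10⁻⁸·1.510·3.314×10⁹.

P_net ≈ 267 W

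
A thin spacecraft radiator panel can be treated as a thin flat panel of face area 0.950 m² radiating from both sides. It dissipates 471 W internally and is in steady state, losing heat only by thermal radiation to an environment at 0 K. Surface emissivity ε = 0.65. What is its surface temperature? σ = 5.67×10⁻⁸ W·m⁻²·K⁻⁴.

Steady state: internal power = radiated power, P = εσA T⁴.
Radiating area A = 2·0.950 = 1.900 m².
T⁴ = P/(εσA) = 471/(0.65·5.67×10⁻⁸·1.900) = 6.726×10⁹ K⁴.
T = (6.726×10⁹)^(1/4).

T ≈ 286 K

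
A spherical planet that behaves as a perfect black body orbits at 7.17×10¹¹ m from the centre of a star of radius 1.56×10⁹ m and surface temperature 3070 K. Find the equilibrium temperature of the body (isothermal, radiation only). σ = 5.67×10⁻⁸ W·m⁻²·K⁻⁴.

The star's surface emits σT_*⁴; at distance d the flux is S = σT_*⁴(R_*/d)².
S = 5.67×10⁻⁸·(3070)⁴·(1.56×10⁹/7.17×10¹¹)² = 23.84 W/m².
For an isothermal sphere T⁴ = (1−a)S/(4σ) = 1.051×10⁸ K⁴.

T ≈ 101 K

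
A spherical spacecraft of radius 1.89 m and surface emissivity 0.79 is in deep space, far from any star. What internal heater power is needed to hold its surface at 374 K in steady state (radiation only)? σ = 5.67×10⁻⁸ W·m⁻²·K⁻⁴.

P = εσ·4πr²·T⁴.
4πr² = 44.89 m²; T⁴ = 1.957×10¹⁰ K⁴.
P = 0.79·5.67×10⁻⁸·44.89·1.957×10¹⁰.

P ≈ 39300 W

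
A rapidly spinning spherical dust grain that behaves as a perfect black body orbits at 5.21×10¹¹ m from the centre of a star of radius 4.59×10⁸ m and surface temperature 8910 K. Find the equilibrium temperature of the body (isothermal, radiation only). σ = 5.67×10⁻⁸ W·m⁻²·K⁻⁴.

The star's surface emits σT_*⁴; at distance d the flux is S = σT_*⁴(R_*/d)².
S = 5.67×10⁻⁸·(8910)⁴·(4.59×10⁸/5.21×10¹¹)² = 277.4 W/m².
For an isothermal sphere T⁴ = (1−a)S/(4σ) = 1.223×10⁹ K⁴.

T ≈ 187 K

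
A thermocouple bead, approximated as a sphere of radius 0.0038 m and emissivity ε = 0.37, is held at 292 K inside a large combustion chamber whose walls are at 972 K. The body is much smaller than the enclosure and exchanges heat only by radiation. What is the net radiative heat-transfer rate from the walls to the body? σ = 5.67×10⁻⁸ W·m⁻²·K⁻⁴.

For a small grey body in a large enclosure: P_net = εσA(T_body⁴ − T_wall⁴).
A = 4πr² = 1.815×10⁻⁴ m²; T_body⁴ − T_wall⁴ = 7.270×10⁹ − 8.926×10¹¹ = -8.853×10¹¹ K⁴.
|P_net| = 0.37·5.67×10⁻⁸·1.815×10⁻⁴·8.853×10¹¹.

P_net ≈ 3.37 W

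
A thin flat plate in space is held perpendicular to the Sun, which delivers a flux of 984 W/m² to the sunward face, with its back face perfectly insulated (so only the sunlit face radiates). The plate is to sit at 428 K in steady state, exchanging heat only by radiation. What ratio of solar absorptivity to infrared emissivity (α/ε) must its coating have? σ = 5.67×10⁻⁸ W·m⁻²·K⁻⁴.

α/ε ≈ 1.93

Balance: αS·A = εσ·1A·T⁴ ⇒ α/ε = σT⁴/S.
α/ε = 5.67×10⁻⁸·(428)⁴/984 = 5.67×10⁻⁸·3.356×10¹⁰/984.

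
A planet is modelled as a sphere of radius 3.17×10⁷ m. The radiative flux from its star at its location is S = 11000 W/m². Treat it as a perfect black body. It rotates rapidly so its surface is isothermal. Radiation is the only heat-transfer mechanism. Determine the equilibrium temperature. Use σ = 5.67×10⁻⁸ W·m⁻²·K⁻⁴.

At equilibrium, absorbed power = emitted power.
Absorbing cross-section = πr² = 3.157×10¹⁵ m²; emitting surface = 4πr² = 1.263×10¹⁶ m² (ratio 4).
S·A_cross = εσ·A_surf·T⁴  ⇒  T⁴ = S/(4σ).
T⁴ = 1.00·11000/(4·5.67×10⁻⁸) = 4.850×10¹⁰ K⁴.
T = (4.850×10¹⁰)^(1/4).

T ≈ 469 K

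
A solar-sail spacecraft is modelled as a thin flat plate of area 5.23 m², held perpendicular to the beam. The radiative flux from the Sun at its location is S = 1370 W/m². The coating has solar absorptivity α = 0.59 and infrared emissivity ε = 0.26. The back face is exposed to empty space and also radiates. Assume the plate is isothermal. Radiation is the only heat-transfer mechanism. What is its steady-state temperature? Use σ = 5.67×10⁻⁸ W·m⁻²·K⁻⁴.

T ≈ 407 K

At equilibrium, absorbed power = emitted power.
Absorbing cross-section = A = 5.230 m²; emitting surface = 2A = 10.46 m² (ratio 2).
αS·A_cross = εσ·A_surf·T⁴  ⇒  T⁴ = αS/(ε·2σ).
T⁴ = 0.590·1370/(0.26·2·5.67×10⁻⁸) = 2.741×10¹⁰ K⁴.
T = (2.741×10¹⁰)^(1/4).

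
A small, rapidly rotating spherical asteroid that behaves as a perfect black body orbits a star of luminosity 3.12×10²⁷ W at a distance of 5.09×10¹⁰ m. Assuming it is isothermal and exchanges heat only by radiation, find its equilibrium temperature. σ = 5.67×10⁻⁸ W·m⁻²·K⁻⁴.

First find the stellar flux at distance d: S = L/(4πd²) = 3.12×10²⁷/(4π·(5.09×10¹⁰)²) = 95830 W/m².
For an isothermal sphere, absorbed (1−a)S·πr² = emitted σ·4πr²·T⁴, so T⁴ = (1−a)S/(4σ).
T⁴ = 1.00·95830/(4·5.67×10⁻⁸) = 4.225×10¹¹ K⁴.

T ≈ 806 K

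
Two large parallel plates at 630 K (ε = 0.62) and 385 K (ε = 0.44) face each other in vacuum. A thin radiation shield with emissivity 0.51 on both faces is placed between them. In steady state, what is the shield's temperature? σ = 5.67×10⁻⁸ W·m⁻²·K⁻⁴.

In steady state the net flux on the hot side equals that on the cold side.
σ(T₁⁴−T_s⁴)/D₁ = σ(T_s⁴−T₂⁴)/D₂, with D₁ = 1/ε₁+1/ε_s−1 = 2.574, D₂ = 1/ε_s+1/ε₂−1 = 3.234.
Solve for T_s⁴: T_s⁴ = (D₂·T₁⁴ + D₁·T₂⁴)/(D₁+D₂) = 9.745×10¹⁰ K⁴.

T_s ≈ 559 K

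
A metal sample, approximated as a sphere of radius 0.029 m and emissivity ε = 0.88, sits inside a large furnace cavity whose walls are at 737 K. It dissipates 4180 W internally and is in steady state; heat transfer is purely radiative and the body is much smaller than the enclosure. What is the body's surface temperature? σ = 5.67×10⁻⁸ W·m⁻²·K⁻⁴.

For a small grey body in a large enclosure, net radiated power = εσA(T⁴ − T_w⁴).
Steady state: P = εσA(T⁴ − T_w⁴) with A = 4πr² = 0.01057 m².
T⁴ = P/(εσA) + T_w⁴ = 4180/(0.88·5.67×10⁻⁸·0.01057) + (737)⁴
    = 7.927×10¹² + 2.950×10¹¹ = 8.222×10¹² K⁴.

T ≈ 1690 K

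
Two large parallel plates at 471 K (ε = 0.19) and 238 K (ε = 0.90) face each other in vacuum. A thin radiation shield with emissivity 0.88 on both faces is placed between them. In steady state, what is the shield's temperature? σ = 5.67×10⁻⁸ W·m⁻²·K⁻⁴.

In steady state the net flux on the hot side equals that on the cold side.
σ(T₁⁴−T_s⁴)/D₁ = σ(T_s⁴−T₂⁴)/D₂, with D₁ = 1/ε₁+1/ε_s−1 = 5.400, D₂ = 1/ε_s+1/ε₂−1 = 1.247.
Solve for T_s⁴: T_s⁴ = (D₂·T₁⁴ + D₁·T₂⁴)/(D₁+D₂) = 1.184×10¹⁰ K⁴.

T_s ≈ 330 K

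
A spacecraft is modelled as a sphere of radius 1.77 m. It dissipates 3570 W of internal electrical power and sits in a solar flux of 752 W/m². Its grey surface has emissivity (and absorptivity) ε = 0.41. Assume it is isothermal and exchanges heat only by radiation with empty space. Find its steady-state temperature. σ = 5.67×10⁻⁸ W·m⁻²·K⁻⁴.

T ≈ 291 K

At steady state, absorbed solar power + internal power = radiated power.
Absorbed: α·S·A_cross = 0.41·752·9.842 = 3035 W (cross-section πr²).
Total input = 3035 + 3570 = 6605 W.
Radiated: εσ·A_surf·T⁴ with A_surf = 4πr² = 39.37 m².
T⁴ = 6605/(0.41·5.67×10⁻⁸·39.37) = 7.216×10⁹ K⁴.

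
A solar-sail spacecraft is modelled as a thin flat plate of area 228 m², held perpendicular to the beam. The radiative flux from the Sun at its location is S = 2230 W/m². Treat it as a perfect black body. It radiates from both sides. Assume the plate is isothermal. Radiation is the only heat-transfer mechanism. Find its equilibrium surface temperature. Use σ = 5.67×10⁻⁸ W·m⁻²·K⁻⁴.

At equilibrium, absorbed power = emitted power.
Absorbing cross-section = A = 228.0 m²; emitting surface = 2A = 456.0 m² (ratio 2).
S·A_cross = εσ·A_surf·T⁴  ⇒  T⁴ = S/(2σ).
T⁴ = 1.00·2230/(2·5.67×10⁻⁸) = 1.966×10¹⁰ K⁴.
T = (1.966×10¹⁰)^(1/4).

T ≈ 374 K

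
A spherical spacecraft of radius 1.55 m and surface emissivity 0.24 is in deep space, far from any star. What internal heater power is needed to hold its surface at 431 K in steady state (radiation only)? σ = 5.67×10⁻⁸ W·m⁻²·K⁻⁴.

P = εσ·4πr²·T⁴.
4πr² = 30.19 m²; T⁴ = 3.451×10¹⁰ K⁴.
P = 0.24·5.67×10⁻⁸·30.19·3.451×10¹⁰.

P ≈ 14200 W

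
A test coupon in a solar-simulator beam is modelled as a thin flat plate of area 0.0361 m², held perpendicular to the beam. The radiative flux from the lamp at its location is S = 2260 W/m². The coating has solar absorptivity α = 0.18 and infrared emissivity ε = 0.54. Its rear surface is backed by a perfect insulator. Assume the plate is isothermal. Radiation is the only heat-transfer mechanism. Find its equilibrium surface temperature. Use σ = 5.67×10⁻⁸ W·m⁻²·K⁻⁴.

At equilibrium, absorbed power = emitted power.
Absorbing cross-section = A = 0.03610 m²; emitting surface = A = 0.03610 m² (ratio 1).
αS·A_cross = εσ·A_surf·T⁴  ⇒  T⁴ = αS/(ε·1σ).
T⁴ = 0.180·2260/(0.54·1·5.67×10⁻⁸) = 1.329×10¹⁰ K⁴.
T = (1.329×10¹⁰)^(1/4).

T ≈ 340 K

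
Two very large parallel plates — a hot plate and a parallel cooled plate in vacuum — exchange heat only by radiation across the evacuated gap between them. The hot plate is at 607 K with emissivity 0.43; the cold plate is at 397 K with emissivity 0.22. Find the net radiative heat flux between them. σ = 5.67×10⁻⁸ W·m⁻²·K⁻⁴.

q ≈ 1070 W/m²

For two infinite grey parallel plates, q = σ(T₁⁴ − T₂⁴)/(1/ε₁ + 1/ε₂ − 1).
T₁⁴ − T₂⁴ = 1.358×10¹¹ − 2.484×10¹⁰ = 1.109×10¹¹ K⁴.
1/ε₁ + 1/ε₂ − 1 = 2.326 + 4.545 − 1 = 5.871.
q = 5.67×10⁻⁸ × 1.109×10¹¹ / 5.871.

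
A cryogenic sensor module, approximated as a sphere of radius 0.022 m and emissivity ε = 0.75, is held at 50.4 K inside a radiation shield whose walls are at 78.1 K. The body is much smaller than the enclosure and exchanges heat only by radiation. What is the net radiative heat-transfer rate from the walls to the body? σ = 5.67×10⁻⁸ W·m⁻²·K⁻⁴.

P_net ≈ 0.00795 W

For a small grey body in a large enclosure: P_net = εσA(T_body⁴ − T_wall⁴).
A = 4πr² = 0.006082 m²; T_body⁴ − T_wall⁴ = 6.452×10⁶ − 3.721×10⁷ = -3.075×10⁷ K⁴.
|P_net| = 0.75·5.67×10⁻⁸·0.006082·3.075×10⁷.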